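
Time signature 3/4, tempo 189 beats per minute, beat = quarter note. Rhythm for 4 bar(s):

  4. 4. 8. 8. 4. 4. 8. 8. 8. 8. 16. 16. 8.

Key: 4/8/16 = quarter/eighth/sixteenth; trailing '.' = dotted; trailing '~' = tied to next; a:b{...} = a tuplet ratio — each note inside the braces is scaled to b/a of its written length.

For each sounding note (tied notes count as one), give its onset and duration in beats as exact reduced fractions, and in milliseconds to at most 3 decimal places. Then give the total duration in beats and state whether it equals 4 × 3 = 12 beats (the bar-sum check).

1) 0.0ms=0b +476.19ms=3/2b
2) 476.19ms=3/2b +476.19ms=3/2b
3) 952.381ms=3b +238.095ms=3/4b
4) 1190.476ms=15/4b +238.095ms=3/4b
5) 1428.571ms=9/2b +476.19ms=3/2b
6) 1904.762ms=6b +476.19ms=3/2b
7) 2380.952ms=15/2b +238.095ms=3/4b
8) 2619.048ms=33/4b +238.095ms=3/4b
9) 2857.143ms=9b +238.095ms=3/4b
10) 3095.238ms=39/4b +238.095ms=3/4b
11) 3333.333ms=21/2b +119.048ms=3/8b
12) 3452.381ms=87/8b +119.048ms=3/8b
13) 3571.429ms=45/4b +238.095ms=3/4b
Σ=12b of 12 (189bpm 3/4) — PASS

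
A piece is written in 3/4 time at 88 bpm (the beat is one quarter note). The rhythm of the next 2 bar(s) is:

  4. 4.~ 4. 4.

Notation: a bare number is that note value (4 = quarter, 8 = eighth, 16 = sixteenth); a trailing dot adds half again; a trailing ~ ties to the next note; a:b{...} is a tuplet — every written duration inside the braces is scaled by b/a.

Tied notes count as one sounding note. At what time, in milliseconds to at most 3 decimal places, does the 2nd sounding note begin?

1. 0.0ms @ 0 + 1022.727ms (3/2)
2. 1022.727ms @ 3/2 + 2045.455ms (3)
3. 3068.182ms @ 9/2 + 1022.727ms (3/2)

note 2 onset = 3/2b = 1022.727ms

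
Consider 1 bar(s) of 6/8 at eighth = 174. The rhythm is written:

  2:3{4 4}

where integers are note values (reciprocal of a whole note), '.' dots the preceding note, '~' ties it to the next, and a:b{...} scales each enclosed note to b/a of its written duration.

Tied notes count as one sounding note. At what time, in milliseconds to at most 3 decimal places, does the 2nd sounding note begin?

note 2 onset = 3b = 1034.483ms

1. 0.0ms @ 0 + 1034.483ms (3)
2. 1034.483ms @ 3 + 1034.483ms (3)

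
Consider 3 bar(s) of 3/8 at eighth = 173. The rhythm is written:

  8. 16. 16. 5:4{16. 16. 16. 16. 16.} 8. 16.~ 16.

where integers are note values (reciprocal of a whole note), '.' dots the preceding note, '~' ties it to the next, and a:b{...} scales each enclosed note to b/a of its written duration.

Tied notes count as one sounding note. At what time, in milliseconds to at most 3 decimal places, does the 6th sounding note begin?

1. 0.0ms @ 0 + 520.231ms (3/2)
2. 520.231ms @ 3/2 + 260.116ms (3/4)
3. 780.347ms @ 9/4 + 260.116ms (3/4)
4. 1040.462ms @ 3 + 208.092ms (3/5)
5. 1248.555ms @ 18/5 + 208.092ms (3/5)
6. 1456.647ms @ 21/5 + 208.092ms (3/5)
7. 1664.74ms @ 24/5 + 208.092ms (3/5)
8. 1872.832ms @ 27/5 + 208.092ms (3/5)
9. 2080.925ms @ 6 + 520.231ms (3/2)
10. 2601.156ms @ 15/2 + 520.231ms (3/2)

note 6 onset = 21/5b = 1456.647ms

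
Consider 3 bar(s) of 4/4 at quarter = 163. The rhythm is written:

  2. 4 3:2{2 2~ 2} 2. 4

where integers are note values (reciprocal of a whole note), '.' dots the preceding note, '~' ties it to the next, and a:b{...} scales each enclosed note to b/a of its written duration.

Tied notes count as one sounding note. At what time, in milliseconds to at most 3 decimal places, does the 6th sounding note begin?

1. 0.0ms @ 0 + 1104.294ms (3)
2. 1104.294ms @ 3 + 368.098ms (1)
3. 1472.393ms @ 4 + 490.798ms (4/3)
4. 1963.19ms @ 16/3 + 981.595ms (8/3)
5. 2944.785ms @ 8 + 1104.294ms (3)
6. 4049.08ms @ 11 + 368.098ms (1)

note 6 onset = 11b = 4049.08ms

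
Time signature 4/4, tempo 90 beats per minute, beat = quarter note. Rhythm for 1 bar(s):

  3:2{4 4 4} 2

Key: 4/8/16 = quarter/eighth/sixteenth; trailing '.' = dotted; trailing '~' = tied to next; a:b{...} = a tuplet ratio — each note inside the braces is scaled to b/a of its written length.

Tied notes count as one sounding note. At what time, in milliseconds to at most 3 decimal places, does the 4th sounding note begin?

1. 0.0ms @ 0 + 444.444ms (2/3)
2. 444.444ms @ 2/3 + 444.444ms (2/3)
3. 888.889ms @ 4/3 + 444.444ms (2/3)
4. 1333.333ms @ 2 + 1333.333ms (2)

note 4 onset = 2b = 1333.333ms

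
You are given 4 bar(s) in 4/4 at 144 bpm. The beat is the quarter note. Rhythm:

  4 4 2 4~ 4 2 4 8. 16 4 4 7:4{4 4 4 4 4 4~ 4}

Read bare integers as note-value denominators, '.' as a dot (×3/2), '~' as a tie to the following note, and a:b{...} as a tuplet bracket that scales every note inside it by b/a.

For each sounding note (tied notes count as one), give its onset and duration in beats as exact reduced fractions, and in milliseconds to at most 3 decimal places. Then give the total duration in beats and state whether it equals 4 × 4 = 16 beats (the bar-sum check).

1) 0.0ms=0b +416.667ms=1b
2) 416.667ms=1b +416.667ms=1b
3) 833.333ms=2b +833.333ms=2b
4) 1666.667ms=4b +833.333ms=2b
5) 2500.0ms=6b +833.333ms=2b
6) 3333.333ms=8b +416.667ms=1b
7) 3750.0ms=9b +312.5ms=3/4b
8) 4062.5ms=39/4b +104.167ms=1/4b
9) 4166.667ms=10b +416.667ms=1b
10) 4583.333ms=11b +416.667ms=1b
11) 5000.0ms=12b +238.095ms=4/7b
12) 5238.095ms=88/7b +238.095ms=4/7b
13) 5476.19ms=92/7b +238.095ms=4/7b
14) 5714.286ms=96/7b +238.095ms=4/7b
15) 5952.381ms=100/7b +238.095ms=4/7b
16) 6190.476ms=104/7b +476.19ms=8/7b
Σ=16b of 16 (144bpm 4/4) — PASS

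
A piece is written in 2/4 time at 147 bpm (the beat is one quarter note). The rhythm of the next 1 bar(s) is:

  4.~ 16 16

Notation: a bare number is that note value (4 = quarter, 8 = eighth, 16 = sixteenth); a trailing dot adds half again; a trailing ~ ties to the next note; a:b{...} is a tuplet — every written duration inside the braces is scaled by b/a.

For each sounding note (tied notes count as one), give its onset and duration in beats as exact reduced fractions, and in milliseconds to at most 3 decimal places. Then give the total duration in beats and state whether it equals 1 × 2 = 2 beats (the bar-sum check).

1) 0.0ms=0b +714.286ms=7/4b
2) 714.286ms=7/4b +102.041ms=1/4b
Σ=2b of 2 (147bpm 2/4) — PASS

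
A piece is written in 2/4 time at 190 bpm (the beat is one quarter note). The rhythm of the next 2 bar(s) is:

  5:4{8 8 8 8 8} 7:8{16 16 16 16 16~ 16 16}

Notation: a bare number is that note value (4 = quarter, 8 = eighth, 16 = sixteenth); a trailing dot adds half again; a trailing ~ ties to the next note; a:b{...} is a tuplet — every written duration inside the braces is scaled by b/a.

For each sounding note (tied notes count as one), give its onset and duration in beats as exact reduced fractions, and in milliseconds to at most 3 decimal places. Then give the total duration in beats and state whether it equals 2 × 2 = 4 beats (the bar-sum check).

1) 0.0ms=0b +126.316ms=2/5b
2) 126.316ms=2/5b +126.316ms=2/5b
3) 252.632ms=4/5b +126.316ms=2/5b
4) 378.947ms=6/5b +126.316ms=2/5b
5) 505.263ms=8/5b +126.316ms=2/5b
6) 631.579ms=2b +90.226ms=2/7b
7) 721.805ms=16/7b +90.226ms=2/7b
8) 812.03ms=18/7b +90.226ms=2/7b
9) 902.256ms=20/7b +90.226ms=2/7b
10) 992.481ms=22/7b +180.451ms=4/7b
11) 1172.932ms=26/7b +90.226ms=2/7b
Σ=4b of 4 (190bpm 2/4) — PASS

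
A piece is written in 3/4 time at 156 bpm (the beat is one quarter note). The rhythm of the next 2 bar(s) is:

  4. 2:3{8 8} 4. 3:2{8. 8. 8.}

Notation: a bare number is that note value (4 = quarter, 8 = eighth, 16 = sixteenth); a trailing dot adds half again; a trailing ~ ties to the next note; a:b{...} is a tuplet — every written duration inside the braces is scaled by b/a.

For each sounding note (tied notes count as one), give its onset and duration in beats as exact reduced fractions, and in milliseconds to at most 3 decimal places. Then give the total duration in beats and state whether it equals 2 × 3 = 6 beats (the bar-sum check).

1) 0.0ms=0b +576.923ms=3/2b
2) 576.923ms=3/2b +288.462ms=3/4b
3) 865.385ms=9/4b +288.462ms=3/4b
4) 1153.846ms=3b +576.923ms=3/2b
5) 1730.769ms=9/2b +192.308ms=1/2b
6) 1923.077ms=5b +192.308ms=1/2b
7) 2115.385ms=11/2b +192.308ms=1/2b
Σ=6b of 6 (156bpm 3/4) — PASS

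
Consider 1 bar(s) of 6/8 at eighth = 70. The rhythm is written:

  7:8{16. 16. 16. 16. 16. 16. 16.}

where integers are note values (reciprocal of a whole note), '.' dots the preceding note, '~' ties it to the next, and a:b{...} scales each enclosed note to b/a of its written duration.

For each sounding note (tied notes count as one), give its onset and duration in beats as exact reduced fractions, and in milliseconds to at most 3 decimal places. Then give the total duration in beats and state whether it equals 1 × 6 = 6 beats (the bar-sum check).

1) 0.0ms=0b +734.694ms=6/7b
2) 734.694ms=6/7b +734.694ms=6/7b
3) 1469.388ms=12/7b +734.694ms=6/7b
4) 2204.082ms=18/7b +734.694ms=6/7b
5) 2938.776ms=24/7b +734.694ms=6/7b
6) 3673.469ms=30/7b +734.694ms=6/7b
7) 4408.163ms=36/7b +734.694ms=6/7b
Σ=6b of 6 (70bpm 6/8) — PASS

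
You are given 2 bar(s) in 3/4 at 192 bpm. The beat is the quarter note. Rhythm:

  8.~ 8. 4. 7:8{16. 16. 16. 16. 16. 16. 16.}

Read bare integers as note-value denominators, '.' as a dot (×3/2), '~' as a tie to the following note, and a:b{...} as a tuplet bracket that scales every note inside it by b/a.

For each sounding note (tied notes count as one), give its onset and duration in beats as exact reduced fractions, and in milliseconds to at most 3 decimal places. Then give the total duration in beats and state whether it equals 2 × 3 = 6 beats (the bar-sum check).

1) 0.0ms=0b +468.75ms=3/2b
2) 468.75ms=3/2b +468.75ms=3/2b
3) 937.5ms=3b +133.929ms=3/7b
4) 1071.429ms=24/7b +133.929ms=3/7b
5) 1205.357ms=27/7b +133.929ms=3/7b
6) 1339.286ms=30/7b +133.929ms=3/7b
7) 1473.214ms=33/7b +133.929ms=3/7b
8) 1607.143ms=36/7b +133.929ms=3/7b
9) 1741.071ms=39/7b +133.929ms=3/7b
Σ=6b of 6 (192bpm 3/4) — PASS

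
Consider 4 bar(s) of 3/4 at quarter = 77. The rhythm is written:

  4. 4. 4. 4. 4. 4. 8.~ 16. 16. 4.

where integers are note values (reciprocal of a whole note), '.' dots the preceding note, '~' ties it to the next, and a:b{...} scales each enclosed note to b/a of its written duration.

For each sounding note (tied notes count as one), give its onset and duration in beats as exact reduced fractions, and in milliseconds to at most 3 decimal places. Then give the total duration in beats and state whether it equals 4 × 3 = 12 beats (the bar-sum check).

1) 0.0ms=0b +1168.831ms=3/2b
2) 1168.831ms=3/2b +1168.831ms=3/2b
3) 2337.662ms=3b +1168.831ms=3/2b
4) 3506.494ms=9/2b +1168.831ms=3/2b
5) 4675.325ms=6b +1168.831ms=3/2b
6) 5844.156ms=15/2b +1168.831ms=3/2b
7) 7012.987ms=9b +876.623ms=9/8b
8) 7889.61ms=81/8b +292.208ms=3/8b
9) 8181.818ms=21/2b +1168.831ms=3/2b
Σ=12b of 12 (77bpm 3/4) — PASS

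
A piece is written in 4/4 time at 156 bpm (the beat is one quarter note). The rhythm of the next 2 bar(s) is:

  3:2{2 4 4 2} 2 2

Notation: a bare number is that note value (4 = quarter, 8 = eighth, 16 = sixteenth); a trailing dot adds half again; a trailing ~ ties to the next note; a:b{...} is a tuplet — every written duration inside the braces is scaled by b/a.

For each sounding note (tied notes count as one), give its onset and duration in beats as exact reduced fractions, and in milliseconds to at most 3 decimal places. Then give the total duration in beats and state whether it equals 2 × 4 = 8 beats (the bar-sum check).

1) 0.0ms=0b +512.821ms=4/3b
2) 512.821ms=4/3b +256.41ms=2/3b
3) 769.231ms=2b +256.41ms=2/3b
4) 1025.641ms=8/3b +512.821ms=4/3b
5) 1538.462ms=4b +769.231ms=2b
6) 2307.692ms=6b +769.231ms=2b
Σ=8b of 8 (156bpm 4/4) — PASS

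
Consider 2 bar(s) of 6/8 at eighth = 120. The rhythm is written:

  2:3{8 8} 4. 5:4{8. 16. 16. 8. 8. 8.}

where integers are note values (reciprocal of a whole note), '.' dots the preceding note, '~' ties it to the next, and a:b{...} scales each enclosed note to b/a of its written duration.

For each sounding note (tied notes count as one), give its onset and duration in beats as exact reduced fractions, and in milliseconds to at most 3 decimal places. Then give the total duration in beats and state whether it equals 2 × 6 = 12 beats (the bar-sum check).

1) 0.0ms=0b +750.0ms=3/2b
2) 750.0ms=3/2b +750.0ms=3/2b
3) 1500.0ms=3b +1500.0ms=3b
4) 3000.0ms=6b +600.0ms=6/5b
5) 3600.0ms=36/5b +300.0ms=3/5b
6) 3900.0ms=39/5b +300.0ms=3/5b
7) 4200.0ms=42/5b +600.0ms=6/5b
8) 4800.0ms=48/5b +600.0ms=6/5b
9) 5400.0ms=54/5b +600.0ms=6/5b
Σ=12b of 12 (120bpm 6/8) — PASS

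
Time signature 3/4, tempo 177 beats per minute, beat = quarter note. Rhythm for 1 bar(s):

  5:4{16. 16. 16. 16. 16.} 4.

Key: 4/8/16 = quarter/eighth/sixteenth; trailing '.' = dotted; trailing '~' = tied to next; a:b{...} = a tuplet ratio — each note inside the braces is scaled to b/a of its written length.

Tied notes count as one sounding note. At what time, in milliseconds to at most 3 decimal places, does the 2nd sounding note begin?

1. 0.0ms @ 0 + 101.695ms (3/10)
2. 101.695ms @ 3/10 + 101.695ms (3/10)
3. 203.39ms @ 3/5 + 101.695ms (3/10)
4. 305.085ms @ 9/10 + 101.695ms (3/10)
5. 406.78ms @ 6/5 + 101.695ms (3/10)
6. 508.475ms @ 3/2 + 508.475ms (3/2)

note 2 onset = 3/10b = 101.695ms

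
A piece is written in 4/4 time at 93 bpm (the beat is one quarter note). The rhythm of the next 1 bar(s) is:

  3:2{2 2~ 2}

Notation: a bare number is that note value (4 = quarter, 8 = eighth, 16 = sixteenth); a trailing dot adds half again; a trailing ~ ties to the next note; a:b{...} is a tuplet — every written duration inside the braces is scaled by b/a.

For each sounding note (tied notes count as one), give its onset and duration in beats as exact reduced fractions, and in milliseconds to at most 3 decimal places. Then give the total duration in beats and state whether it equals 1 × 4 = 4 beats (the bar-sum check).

1) 0.0ms=0b +860.215ms=4/3b
2) 860.215ms=4/3b +1720.43ms=8/3b
Σ=4b of 4 (93bpm 4/4) — PASS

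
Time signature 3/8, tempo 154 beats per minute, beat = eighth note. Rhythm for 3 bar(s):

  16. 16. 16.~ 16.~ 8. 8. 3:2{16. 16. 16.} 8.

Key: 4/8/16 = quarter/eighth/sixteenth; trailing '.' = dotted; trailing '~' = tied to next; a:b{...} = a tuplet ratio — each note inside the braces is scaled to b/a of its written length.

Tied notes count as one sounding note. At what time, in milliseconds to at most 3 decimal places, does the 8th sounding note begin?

1. 0.0ms @ 0 + 292.208ms (3/4)
2. 292.208ms @ 3/4 + 292.208ms (3/4)
3. 584.416ms @ 3/2 + 1168.831ms (3)
4. 1753.247ms @ 9/2 + 584.416ms (3/2)
5. 2337.662ms @ 6 + 194.805ms (1/2)
6. 2532.468ms @ 13/2 + 194.805ms (1/2)
7. 2727.273ms @ 7 + 194.805ms (1/2)
8. 2922.078ms @ 15/2 + 584.416ms (3/2)

note 8 onset = 15/2b = 2922.078ms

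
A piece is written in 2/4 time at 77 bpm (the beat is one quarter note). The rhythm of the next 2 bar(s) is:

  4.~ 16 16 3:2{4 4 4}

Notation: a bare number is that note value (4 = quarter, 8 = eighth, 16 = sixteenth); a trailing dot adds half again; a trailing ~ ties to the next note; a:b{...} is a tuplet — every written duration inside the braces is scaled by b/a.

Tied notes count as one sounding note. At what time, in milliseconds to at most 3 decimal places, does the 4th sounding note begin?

1. 0.0ms @ 0 + 1363.636ms (7/4)
2. 1363.636ms @ 7/4 + 194.805ms (1/4)
3. 1558.442ms @ 2 + 519.481ms (2/3)
4. 2077.922ms @ 8/3 + 519.481ms (2/3)
5. 2597.403ms @ 10/3 + 519.481ms (2/3)

note 4 onset = 8/3b = 2077.922ms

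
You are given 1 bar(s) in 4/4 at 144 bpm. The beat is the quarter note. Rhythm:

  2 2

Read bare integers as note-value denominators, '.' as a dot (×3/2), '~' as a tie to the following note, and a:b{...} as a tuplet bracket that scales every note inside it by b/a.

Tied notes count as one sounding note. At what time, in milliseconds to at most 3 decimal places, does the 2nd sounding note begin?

1. 0.0ms @ 0 + 833.333ms (2)
2. 833.333ms @ 2 + 833.333ms (2)

note 2 onset = 2b = 833.333ms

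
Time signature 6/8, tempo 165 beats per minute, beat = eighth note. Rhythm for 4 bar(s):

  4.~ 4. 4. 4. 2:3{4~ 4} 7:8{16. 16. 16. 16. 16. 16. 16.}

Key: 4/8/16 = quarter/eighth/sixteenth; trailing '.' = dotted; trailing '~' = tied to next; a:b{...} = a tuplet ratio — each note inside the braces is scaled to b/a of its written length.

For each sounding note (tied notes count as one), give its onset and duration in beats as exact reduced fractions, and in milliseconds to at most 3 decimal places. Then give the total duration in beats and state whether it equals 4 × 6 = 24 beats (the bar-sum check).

1) 0.0ms=0b +2181.818ms=6b
2) 2181.818ms=6b +1090.909ms=3b
3) 3272.727ms=9b +1090.909ms=3b
4) 4363.636ms=12b +2181.818ms=6b
5) 6545.455ms=18b +311.688ms=6/7b
6) 6857.143ms=132/7b +311.688ms=6/7b
7) 7168.831ms=138/7b +311.688ms=6/7b
8) 7480.519ms=144/7b +311.688ms=6/7b
9) 7792.208ms=150/7b +311.688ms=6/7b
10) 8103.896ms=156/7b +311.688ms=6/7b
11) 8415.584ms=162/7b +311.688ms=6/7b
Σ=24b of 24 (165bpm 6/8) — PASS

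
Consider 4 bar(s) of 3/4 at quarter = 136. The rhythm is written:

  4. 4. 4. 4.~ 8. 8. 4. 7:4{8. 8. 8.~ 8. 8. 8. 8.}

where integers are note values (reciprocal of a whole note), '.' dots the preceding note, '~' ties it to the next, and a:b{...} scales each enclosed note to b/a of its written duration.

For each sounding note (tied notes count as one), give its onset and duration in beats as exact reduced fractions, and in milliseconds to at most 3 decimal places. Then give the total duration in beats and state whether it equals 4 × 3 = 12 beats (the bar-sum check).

1) 0.0ms=0b +661.765ms=3/2b
2) 661.765ms=3/2b +661.765ms=3/2b
3) 1323.529ms=3b +661.765ms=3/2b
4) 1985.294ms=9/2b +992.647ms=9/4b
5) 2977.941ms=27/4b +330.882ms=3/4b
6) 3308.824ms=15/2b +661.765ms=3/2b
7) 3970.588ms=9b +189.076ms=3/7b
8) 4159.664ms=66/7b +189.076ms=3/7b
9) 4348.739ms=69/7b +378.151ms=6/7b
10) 4726.891ms=75/7b +189.076ms=3/7b
11) 4915.966ms=78/7b +189.076ms=3/7b
12) 5105.042ms=81/7b +189.076ms=3/7b
Σ=12b of 12 (136bpm 3/4) — PASS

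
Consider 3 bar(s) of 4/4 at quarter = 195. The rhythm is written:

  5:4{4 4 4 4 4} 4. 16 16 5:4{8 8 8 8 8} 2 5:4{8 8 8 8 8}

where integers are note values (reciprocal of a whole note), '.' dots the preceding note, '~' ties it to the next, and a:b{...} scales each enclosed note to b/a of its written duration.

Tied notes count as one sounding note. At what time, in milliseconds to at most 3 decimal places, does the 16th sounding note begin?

1. 0.0ms @ 0 + 246.154ms (4/5)
2. 246.154ms @ 4/5 + 246.154ms (4/5)
3. 492.308ms @ 8/5 + 246.154ms (4/5)
4. 738.462ms @ 12/5 + 246.154ms (4/5)
5. 984.615ms @ 16/5 + 246.154ms (4/5)
6. 1230.769ms @ 4 + 461.538ms (3/2)
7. 1692.308ms @ 11/2 + 76.923ms (1/4)
8. 1769.231ms @ 23/4 + 76.923ms (1/4)
9. 1846.154ms @ 6 + 123.077ms (2/5)
10. 1969.231ms @ 32/5 + 123.077ms (2/5)
11. 2092.308ms @ 34/5 + 123.077ms (2/5)
12. 2215.385ms @ 36/5 + 123.077ms (2/5)
13. 2338.462ms @ 38/5 + 123.077ms (2/5)
14. 2461.538ms @ 8 + 615.385ms (2)
15. 3076.923ms @ 10 + 123.077ms (2/5)
16. 3200.0ms @ 52/5 + 123.077ms (2/5)
17. 3323.077ms @ 54/5 + 123.077ms (2/5)
18. 3446.154ms @ 56/5 + 123.077ms (2/5)
19. 3569.231ms @ 58/5 + 123.077ms (2/5)

note 16 onset = 52/5b = 3200.0ms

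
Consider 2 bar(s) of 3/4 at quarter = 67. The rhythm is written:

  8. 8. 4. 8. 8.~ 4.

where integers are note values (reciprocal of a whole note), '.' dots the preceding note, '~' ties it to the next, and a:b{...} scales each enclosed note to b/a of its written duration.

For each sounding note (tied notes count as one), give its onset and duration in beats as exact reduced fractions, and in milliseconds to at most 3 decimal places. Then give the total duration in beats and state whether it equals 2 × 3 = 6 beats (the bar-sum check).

1) 0.0ms=0b +671.642ms=3/4b
2) 671.642ms=3/4b +671.642ms=3/4b
3) 1343.284ms=3/2b +1343.284ms=3/2b
4) 2686.567ms=3b +671.642ms=3/4b
5) 3358.209ms=15/4b +2014.925ms=9/4b
Σ=6b of 6 (67bpm 3/4) — PASS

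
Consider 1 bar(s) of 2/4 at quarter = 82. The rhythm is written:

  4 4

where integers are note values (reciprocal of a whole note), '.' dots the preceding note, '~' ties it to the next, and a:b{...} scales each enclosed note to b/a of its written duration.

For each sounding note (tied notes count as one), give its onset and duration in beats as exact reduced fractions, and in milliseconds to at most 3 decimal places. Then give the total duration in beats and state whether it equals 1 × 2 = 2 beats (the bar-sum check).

1) 0.0ms=0b +731.707ms=1b
2) 731.707ms=1b +731.707ms=1b
Σ=2b of 2 (82bpm 2/4) — PASS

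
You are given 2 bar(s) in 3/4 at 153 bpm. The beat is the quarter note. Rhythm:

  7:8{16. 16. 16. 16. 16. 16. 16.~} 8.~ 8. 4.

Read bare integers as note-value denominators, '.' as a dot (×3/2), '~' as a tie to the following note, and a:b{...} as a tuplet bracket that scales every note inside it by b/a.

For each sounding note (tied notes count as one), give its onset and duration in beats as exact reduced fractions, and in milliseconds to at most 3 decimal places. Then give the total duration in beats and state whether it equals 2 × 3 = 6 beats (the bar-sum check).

1) 0.0ms=0b +168.067ms=3/7b
2) 168.067ms=3/7b +168.067ms=3/7b
3) 336.134ms=6/7b +168.067ms=3/7b
4) 504.202ms=9/7b +168.067ms=3/7b
5) 672.269ms=12/7b +168.067ms=3/7b
6) 840.336ms=15/7b +168.067ms=3/7b
7) 1008.403ms=18/7b +756.303ms=27/14b
8) 1764.706ms=9/2b +588.235ms=3/2b
Σ=6b of 6 (153bpm 3/4) — PASS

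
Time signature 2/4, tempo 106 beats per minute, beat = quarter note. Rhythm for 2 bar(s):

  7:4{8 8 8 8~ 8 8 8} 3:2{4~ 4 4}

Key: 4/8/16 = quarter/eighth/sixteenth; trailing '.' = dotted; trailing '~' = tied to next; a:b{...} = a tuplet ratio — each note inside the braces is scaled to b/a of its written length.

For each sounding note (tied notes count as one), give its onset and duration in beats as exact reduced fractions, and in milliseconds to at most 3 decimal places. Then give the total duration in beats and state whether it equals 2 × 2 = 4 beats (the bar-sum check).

1) 0.0ms=0b +161.725ms=2/7b
2) 161.725ms=2/7b +161.725ms=2/7b
3) 323.45ms=4/7b +161.725ms=2/7b
4) 485.175ms=6/7b +323.45ms=4/7b
5) 808.625ms=10/7b +161.725ms=2/7b
6) 970.35ms=12/7b +161.725ms=2/7b
7) 1132.075ms=2b +754.717ms=4/3b
8) 1886.792ms=10/3b +377.358ms=2/3b
Σ=4b of 4 (106bpm 2/4) — PASS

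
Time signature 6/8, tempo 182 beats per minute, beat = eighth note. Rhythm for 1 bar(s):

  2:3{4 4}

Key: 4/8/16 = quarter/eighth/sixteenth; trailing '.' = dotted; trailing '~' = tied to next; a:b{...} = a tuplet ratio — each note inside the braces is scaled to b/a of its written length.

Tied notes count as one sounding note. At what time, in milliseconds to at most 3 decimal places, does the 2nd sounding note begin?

note 2 onset = 3b = 989.011ms

1. 0.0ms @ 0 + 989.011ms (3)
2. 989.011ms @ 3 + 989.011ms (3)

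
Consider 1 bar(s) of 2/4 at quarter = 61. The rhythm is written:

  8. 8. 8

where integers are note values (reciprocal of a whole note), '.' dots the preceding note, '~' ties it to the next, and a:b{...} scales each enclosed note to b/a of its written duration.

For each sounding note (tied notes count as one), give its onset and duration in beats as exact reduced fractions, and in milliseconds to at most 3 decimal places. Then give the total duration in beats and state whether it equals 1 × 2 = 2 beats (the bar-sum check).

1) 0.0ms=0b +737.705ms=3/4b
2) 737.705ms=3/4b +737.705ms=3/4b
3) 1475.41ms=3/2b +491.803ms=1/2b
Σ=2b of 2 (61bpm 2/4) — PASS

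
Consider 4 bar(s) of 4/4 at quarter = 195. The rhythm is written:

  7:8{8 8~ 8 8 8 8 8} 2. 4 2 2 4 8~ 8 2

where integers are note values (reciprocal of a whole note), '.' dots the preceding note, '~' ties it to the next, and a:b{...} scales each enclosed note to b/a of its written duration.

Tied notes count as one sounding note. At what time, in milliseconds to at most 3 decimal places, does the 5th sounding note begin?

1. 0.0ms @ 0 + 175.824ms (4/7)
2. 175.824ms @ 4/7 + 351.648ms (8/7)
3. 527.473ms @ 12/7 + 175.824ms (4/7)
4. 703.297ms @ 16/7 + 175.824ms (4/7)
5. 879.121ms @ 20/7 + 175.824ms (4/7)
6. 1054.945ms @ 24/7 + 175.824ms (4/7)
7. 1230.769ms @ 4 + 923.077ms (3)
8. 2153.846ms @ 7 + 307.692ms (1)
9. 2461.538ms @ 8 + 615.385ms (2)
10. 3076.923ms @ 10 + 615.385ms (2)
11. 3692.308ms @ 12 + 307.692ms (1)
12. 4000.0ms @ 13 + 307.692ms (1)
13. 4307.692ms @ 14 + 615.385ms (2)

note 5 onset = 20/7b = 879.121ms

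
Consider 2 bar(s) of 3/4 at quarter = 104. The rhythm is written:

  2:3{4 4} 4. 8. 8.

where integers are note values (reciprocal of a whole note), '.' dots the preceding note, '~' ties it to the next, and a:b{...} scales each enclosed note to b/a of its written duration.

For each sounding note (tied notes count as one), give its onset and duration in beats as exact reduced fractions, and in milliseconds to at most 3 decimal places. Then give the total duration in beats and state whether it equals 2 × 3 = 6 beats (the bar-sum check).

1) 0.0ms=0b +865.385ms=3/2b
2) 865.385ms=3/2b +865.385ms=3/2b
3) 1730.769ms=3b +865.385ms=3/2b
4) 2596.154ms=9/2b +432.692ms=3/4b
5) 3028.846ms=21/4b +432.692ms=3/4b
Σ=6b of 6 (104bpm 3/4) — PASS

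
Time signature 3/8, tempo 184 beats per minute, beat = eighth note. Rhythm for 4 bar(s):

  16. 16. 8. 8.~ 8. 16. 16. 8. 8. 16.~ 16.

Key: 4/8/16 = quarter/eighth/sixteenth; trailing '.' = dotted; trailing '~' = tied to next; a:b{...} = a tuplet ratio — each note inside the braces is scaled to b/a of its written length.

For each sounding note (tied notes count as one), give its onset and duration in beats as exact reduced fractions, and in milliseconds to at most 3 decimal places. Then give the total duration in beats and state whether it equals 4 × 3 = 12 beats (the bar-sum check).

1) 0.0ms=0b +244.565ms=3/4b
2) 244.565ms=3/4b +244.565ms=3/4b
3) 489.13ms=3/2b +489.13ms=3/2b
4) 978.261ms=3b +978.261ms=3b
5) 1956.522ms=6b +244.565ms=3/4b
6) 2201.087ms=27/4b +244.565ms=3/4b
7) 2445.652ms=15/2b +489.13ms=3/2b
8) 2934.783ms=9b +489.13ms=3/2b
9) 3423.913ms=21/2b +489.13ms=3/2b
Σ=12b of 12 (184bpm 3/8) — PASS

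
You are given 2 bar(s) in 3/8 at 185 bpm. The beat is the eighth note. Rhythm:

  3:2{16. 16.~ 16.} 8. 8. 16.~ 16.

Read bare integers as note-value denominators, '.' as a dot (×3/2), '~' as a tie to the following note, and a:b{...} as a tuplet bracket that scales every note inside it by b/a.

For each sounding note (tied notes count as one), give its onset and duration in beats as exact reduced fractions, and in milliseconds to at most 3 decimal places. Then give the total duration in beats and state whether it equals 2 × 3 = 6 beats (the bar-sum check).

1) 0.0ms=0b +162.162ms=1/2b
2) 162.162ms=1/2b +324.324ms=1b
3) 486.486ms=3/2b +486.486ms=3/2b
4) 972.973ms=3b +486.486ms=3/2b
5) 1459.459ms=9/2b +486.486ms=3/2b
Σ=6b of 6 (185bpm 3/8) — PASS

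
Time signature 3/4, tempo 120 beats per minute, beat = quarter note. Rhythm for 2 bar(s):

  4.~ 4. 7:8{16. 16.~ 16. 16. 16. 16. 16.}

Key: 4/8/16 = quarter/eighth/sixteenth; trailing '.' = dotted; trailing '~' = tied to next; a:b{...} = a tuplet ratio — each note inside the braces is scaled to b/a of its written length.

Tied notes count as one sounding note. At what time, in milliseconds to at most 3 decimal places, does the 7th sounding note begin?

note 7 onset = 39/7b = 2785.714ms

1. 0.0ms @ 0 + 1500.0ms (3)
2. 1500.0ms @ 3 + 214.286ms (3/7)
3. 1714.286ms @ 24/7 + 428.571ms (6/7)
4. 2142.857ms @ 30/7 + 214.286ms (3/7)
5. 2357.143ms @ 33/7 + 214.286ms (3/7)
6. 2571.429ms @ 36/7 + 214.286ms (3/7)
7. 2785.714ms @ 39/7 + 214.286ms (3/7)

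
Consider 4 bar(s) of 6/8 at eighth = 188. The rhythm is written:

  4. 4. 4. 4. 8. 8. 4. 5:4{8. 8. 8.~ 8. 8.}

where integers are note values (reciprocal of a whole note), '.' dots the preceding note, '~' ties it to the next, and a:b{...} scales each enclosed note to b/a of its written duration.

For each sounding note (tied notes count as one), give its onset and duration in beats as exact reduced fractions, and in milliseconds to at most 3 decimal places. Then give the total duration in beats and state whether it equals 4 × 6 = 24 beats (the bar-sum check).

1) 0.0ms=0b +957.447ms=3b
2) 957.447ms=3b +957.447ms=3b
3) 1914.894ms=6b +957.447ms=3b
4) 2872.34ms=9b +957.447ms=3b
5) 3829.787ms=12b +478.723ms=3/2b
6) 4308.511ms=27/2b +478.723ms=3/2b
7) 4787.234ms=15b +957.447ms=3b
8) 5744.681ms=18b +382.979ms=6/5b
9) 6127.66ms=96/5b +382.979ms=6/5b
10) 6510.638ms=102/5b +765.957ms=12/5b
11) 7276.596ms=114/5b +382.979ms=6/5b
Σ=24b of 24 (188bpm 6/8) — PASS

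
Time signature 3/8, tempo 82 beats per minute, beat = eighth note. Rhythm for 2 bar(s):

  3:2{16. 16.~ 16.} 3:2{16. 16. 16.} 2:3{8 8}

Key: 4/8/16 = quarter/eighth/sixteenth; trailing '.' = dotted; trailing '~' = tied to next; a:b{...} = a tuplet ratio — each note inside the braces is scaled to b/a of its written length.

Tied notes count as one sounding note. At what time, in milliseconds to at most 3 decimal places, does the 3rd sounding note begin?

1. 0.0ms @ 0 + 365.854ms (1/2)
2. 365.854ms @ 1/2 + 731.707ms (1)
3. 1097.561ms @ 3/2 + 365.854ms (1/2)
4. 1463.415ms @ 2 + 365.854ms (1/2)
5. 1829.268ms @ 5/2 + 365.854ms (1/2)
6. 2195.122ms @ 3 + 1097.561ms (3/2)
7. 3292.683ms @ 9/2 + 1097.561ms (3/2)

note 3 onset = 3/2b = 1097.561ms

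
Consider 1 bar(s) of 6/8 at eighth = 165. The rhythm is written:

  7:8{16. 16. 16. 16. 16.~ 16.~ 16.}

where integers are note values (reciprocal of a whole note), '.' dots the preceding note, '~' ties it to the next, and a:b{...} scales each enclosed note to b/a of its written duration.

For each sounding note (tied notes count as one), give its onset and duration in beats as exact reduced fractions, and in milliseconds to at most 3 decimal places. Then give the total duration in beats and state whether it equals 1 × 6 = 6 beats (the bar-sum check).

1) 0.0ms=0b +311.688ms=6/7b
2) 311.688ms=6/7b +311.688ms=6/7b
3) 623.377ms=12/7b +311.688ms=6/7b
4) 935.065ms=18/7b +311.688ms=6/7b
5) 1246.753ms=24/7b +935.065ms=18/7b
Σ=6b of 6 (165bpm 6/8) — PASS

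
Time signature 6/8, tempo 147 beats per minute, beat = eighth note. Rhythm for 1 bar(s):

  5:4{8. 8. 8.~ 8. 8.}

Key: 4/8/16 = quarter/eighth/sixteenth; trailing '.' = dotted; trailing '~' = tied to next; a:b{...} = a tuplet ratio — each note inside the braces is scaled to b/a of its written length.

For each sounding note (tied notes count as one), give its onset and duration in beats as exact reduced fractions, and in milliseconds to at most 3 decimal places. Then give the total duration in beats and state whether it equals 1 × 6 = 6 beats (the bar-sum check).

1) 0.0ms=0b +489.796ms=6/5b
2) 489.796ms=6/5b +489.796ms=6/5b
3) 979.592ms=12/5b +979.592ms=12/5b
4) 1959.184ms=24/5b +489.796ms=6/5b
Σ=6b of 6 (147bpm 6/8) — PASS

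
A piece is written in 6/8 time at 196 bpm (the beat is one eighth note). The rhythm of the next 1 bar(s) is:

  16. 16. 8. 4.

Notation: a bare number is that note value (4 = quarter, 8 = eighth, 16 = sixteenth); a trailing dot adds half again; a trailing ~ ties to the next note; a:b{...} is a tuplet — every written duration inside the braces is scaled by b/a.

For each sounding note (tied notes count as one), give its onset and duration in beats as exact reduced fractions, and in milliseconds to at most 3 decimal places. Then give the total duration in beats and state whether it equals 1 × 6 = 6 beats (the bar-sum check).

1) 0.0ms=0b +229.592ms=3/4b
2) 229.592ms=3/4b +229.592ms=3/4b
3) 459.184ms=3/2b +459.184ms=3/2b
4) 918.367ms=3b +918.367ms=3b
Σ=6b of 6 (196bpm 6/8) — PASS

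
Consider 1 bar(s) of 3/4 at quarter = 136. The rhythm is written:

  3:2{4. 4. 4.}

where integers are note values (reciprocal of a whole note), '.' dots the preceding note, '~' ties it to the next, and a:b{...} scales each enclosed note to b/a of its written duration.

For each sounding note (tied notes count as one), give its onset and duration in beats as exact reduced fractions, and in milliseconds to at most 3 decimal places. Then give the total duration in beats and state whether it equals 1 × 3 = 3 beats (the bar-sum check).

1) 0.0ms=0b +441.176ms=1b
2) 441.176ms=1b +441.176ms=1b
3) 882.353ms=2b +441.176ms=1b
Σ=3b of 3 (136bpm 3/4) — PASS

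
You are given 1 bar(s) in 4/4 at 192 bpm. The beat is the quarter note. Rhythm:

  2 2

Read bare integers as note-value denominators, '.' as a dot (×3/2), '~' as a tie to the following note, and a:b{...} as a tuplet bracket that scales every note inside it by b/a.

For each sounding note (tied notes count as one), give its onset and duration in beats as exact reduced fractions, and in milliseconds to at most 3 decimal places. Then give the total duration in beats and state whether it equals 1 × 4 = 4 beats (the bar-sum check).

1) 0.0ms=0b +625.0ms=2b
2) 625.0ms=2b +625.0ms=2b
Σ=4b of 4 (192bpm 4/4) — PASS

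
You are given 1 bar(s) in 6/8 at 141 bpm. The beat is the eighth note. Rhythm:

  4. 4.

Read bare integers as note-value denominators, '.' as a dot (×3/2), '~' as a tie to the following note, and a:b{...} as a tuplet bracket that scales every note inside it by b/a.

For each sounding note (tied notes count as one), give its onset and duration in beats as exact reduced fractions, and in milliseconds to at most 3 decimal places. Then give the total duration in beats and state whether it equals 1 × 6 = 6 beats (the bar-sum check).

1) 0.0ms=0b +1276.596ms=3b
2) 1276.596ms=3b +1276.596ms=3b
Σ=6b of 6 (141bpm 6/8) — PASS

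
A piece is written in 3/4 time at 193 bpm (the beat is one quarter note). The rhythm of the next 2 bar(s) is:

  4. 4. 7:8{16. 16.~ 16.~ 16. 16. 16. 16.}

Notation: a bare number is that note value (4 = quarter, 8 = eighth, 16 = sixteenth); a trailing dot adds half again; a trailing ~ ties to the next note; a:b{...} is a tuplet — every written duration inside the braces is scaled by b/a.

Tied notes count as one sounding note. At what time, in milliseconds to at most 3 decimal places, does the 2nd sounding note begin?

note 2 onset = 3/2b = 466.321ms

1. 0.0ms @ 0 + 466.321ms (3/2)
2. 466.321ms @ 3/2 + 466.321ms (3/2)
3. 932.642ms @ 3 + 133.235ms (3/7)
4. 1065.877ms @ 24/7 + 399.704ms (9/7)
5. 1465.581ms @ 33/7 + 133.235ms (3/7)
6. 1598.816ms @ 36/7 + 133.235ms (3/7)
7. 1732.05ms @ 39/7 + 133.235ms (3/7)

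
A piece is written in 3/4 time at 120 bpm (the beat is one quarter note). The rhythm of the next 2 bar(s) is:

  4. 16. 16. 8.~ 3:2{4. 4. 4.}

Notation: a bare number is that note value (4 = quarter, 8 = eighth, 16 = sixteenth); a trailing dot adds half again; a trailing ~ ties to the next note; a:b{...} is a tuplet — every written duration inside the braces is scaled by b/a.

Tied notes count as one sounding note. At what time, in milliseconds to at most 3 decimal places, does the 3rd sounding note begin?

note 3 onset = 15/8b = 937.5ms

1. 0.0ms @ 0 + 750.0ms (3/2)
2. 750.0ms @ 3/2 + 187.5ms (3/8)
3. 937.5ms @ 15/8 + 187.5ms (3/8)
4. 1125.0ms @ 9/4 + 875.0ms (7/4)
5. 2000.0ms @ 4 + 500.0ms (1)
6. 2500.0ms @ 5 + 500.0ms (1)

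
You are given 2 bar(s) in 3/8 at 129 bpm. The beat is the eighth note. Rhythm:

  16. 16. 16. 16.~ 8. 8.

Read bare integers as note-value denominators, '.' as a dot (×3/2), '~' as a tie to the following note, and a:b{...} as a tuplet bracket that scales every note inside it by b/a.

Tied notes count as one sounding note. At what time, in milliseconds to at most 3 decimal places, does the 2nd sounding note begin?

1. 0.0ms @ 0 + 348.837ms (3/4)
2. 348.837ms @ 3/4 + 348.837ms (3/4)
3. 697.674ms @ 3/2 + 348.837ms (3/4)
4. 1046.512ms @ 9/4 + 1046.512ms (9/4)
5. 2093.023ms @ 9/2 + 697.674ms (3/2)

note 2 onset = 3/4b = 348.837ms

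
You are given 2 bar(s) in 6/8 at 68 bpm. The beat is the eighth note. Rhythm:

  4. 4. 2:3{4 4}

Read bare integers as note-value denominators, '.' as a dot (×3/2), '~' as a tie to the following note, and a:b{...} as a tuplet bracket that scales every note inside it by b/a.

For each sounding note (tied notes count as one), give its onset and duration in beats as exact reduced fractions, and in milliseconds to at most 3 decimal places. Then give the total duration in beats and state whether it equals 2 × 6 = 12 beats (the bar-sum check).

1) 0.0ms=0b +2647.059ms=3b
2) 2647.059ms=3b +2647.059ms=3b
3) 5294.118ms=6b +2647.059ms=3b
4) 7941.176ms=9b +2647.059ms=3b
Σ=12b of 12 (68bpm 6/8) — PASS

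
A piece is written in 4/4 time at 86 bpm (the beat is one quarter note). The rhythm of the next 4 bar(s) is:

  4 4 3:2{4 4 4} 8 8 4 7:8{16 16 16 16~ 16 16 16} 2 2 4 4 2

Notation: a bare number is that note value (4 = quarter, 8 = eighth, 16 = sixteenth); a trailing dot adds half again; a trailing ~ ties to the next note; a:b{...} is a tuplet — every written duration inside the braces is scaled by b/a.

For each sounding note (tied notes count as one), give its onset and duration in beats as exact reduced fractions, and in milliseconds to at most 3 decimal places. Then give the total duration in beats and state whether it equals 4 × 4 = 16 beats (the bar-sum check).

1) 0.0ms=0b +697.674ms=1b
2) 697.674ms=1b +697.674ms=1b
3) 1395.349ms=2b +465.116ms=2/3b
4) 1860.465ms=8/3b +465.116ms=2/3b
5) 2325.581ms=10/3b +465.116ms=2/3b
6) 2790.698ms=4b +348.837ms=1/2b
7) 3139.535ms=9/2b +348.837ms=1/2b
8) 3488.372ms=5b +697.674ms=1b
9) 4186.047ms=6b +199.336ms=2/7b
10) 4385.382ms=44/7b +199.336ms=2/7b
11) 4584.718ms=46/7b +199.336ms=2/7b
12) 4784.053ms=48/7b +398.671ms=4/7b
13) 5182.724ms=52/7b +199.336ms=2/7b
14) 5382.06ms=54/7b +199.336ms=2/7b
15) 5581.395ms=8b +1395.349ms=2b
16) 6976.744ms=10b +1395.349ms=2b
17) 8372.093ms=12b +697.674ms=1b
18) 9069.767ms=13b +697.674ms=1b
19) 9767.442ms=14b +1395.349ms=2b
Σ=16b of 16 (86bpm 4/4) — PASS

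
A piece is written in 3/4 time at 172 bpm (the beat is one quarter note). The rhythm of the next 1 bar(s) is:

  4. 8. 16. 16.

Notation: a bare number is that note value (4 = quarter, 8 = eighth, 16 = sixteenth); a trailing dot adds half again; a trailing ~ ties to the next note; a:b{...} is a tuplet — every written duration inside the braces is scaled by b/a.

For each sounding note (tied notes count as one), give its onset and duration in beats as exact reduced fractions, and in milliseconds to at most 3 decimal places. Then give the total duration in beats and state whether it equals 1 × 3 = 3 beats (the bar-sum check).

1) 0.0ms=0b +523.256ms=3/2b
2) 523.256ms=3/2b +261.628ms=3/4b
3) 784.884ms=9/4b +130.814ms=3/8b
4) 915.698ms=21/8b +130.814ms=3/8b
Σ=3b of 3 (172bpm 3/4) — PASS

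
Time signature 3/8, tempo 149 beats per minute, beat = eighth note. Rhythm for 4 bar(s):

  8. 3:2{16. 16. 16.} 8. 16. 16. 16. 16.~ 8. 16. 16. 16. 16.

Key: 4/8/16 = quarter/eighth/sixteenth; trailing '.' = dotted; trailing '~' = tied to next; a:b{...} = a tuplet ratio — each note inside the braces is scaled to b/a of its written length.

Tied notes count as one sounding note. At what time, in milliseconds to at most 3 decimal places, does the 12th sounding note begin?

1. 0.0ms @ 0 + 604.027ms (3/2)
2. 604.027ms @ 3/2 + 201.342ms (1/2)
3. 805.369ms @ 2 + 201.342ms (1/2)
4. 1006.711ms @ 5/2 + 201.342ms (1/2)
5. 1208.054ms @ 3 + 604.027ms (3/2)
6. 1812.081ms @ 9/2 + 302.013ms (3/4)
7. 2114.094ms @ 21/4 + 302.013ms (3/4)
8. 2416.107ms @ 6 + 302.013ms (3/4)
9. 2718.121ms @ 27/4 + 906.04ms (9/4)
10. 3624.161ms @ 9 + 302.013ms (3/4)
11. 3926.174ms @ 39/4 + 302.013ms (3/4)
12. 4228.188ms @ 21/2 + 302.013ms (3/4)
13. 4530.201ms @ 45/4 + 302.013ms (3/4)

note 12 onset = 21/2b = 4228.188ms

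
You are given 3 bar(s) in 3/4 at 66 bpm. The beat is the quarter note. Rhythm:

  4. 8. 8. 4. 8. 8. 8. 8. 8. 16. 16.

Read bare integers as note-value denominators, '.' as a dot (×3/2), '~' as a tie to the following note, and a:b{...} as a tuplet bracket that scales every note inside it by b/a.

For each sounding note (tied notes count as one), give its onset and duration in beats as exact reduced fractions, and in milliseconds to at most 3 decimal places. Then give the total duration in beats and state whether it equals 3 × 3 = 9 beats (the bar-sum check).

1) 0.0ms=0b +1363.636ms=3/2b
2) 1363.636ms=3/2b +681.818ms=3/4b
3) 2045.455ms=9/4b +681.818ms=3/4b
4) 2727.273ms=3b +1363.636ms=3/2b
5) 4090.909ms=9/2b +681.818ms=3/4b
6) 4772.727ms=21/4b +681.818ms=3/4b
7) 5454.545ms=6b +681.818ms=3/4b
8) 6136.364ms=27/4b +681.818ms=3/4b
9) 6818.182ms=15/2b +681.818ms=3/4b
10) 7500.0ms=33/4b +340.909ms=3/8b
11) 7840.909ms=69/8b +340.909ms=3/8b
Σ=9b of 9 (66bpm 3/4) — PASS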